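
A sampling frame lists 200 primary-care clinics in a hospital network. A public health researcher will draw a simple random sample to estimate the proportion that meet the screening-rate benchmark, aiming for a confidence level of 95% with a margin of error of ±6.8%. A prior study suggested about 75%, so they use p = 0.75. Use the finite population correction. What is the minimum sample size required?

For 95% confidence, z = 1.960.
Unadjusted: n₀ = 1.960² × 0.75 × 0.25 / 0.068² ≈ 155.77, so n₀ = 156.
Finite population correction with N = 200: n = n₀ / (1 + (n₀−1)/N) = 156 / (1 + 155/200) = 156 / 1.7750 ≈ 87.89.
Rounding up, n = 88.

88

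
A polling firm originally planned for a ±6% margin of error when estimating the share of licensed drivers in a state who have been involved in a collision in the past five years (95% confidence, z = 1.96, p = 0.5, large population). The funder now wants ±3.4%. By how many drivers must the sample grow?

564

At ±6%: n = 1.96² × 0.2500 / 0.060² ≈ 266.78 → 267.
At ±3.4%: n = 1.96² × 0.2500 / 0.034² ≈ 830.80 → 831.
Additional respondents: 831 − 267 = 564.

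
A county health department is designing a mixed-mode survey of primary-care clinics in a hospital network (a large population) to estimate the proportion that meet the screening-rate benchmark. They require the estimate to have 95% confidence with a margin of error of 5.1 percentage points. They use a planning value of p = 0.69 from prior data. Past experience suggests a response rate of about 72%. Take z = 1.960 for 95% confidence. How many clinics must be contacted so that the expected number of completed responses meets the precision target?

439

Completed interviews needed: n₀ = 1.960² × 0.2139 / 0.051² ≈ 315.92 → 316.
At a 72% response rate, contacts needed = 316 / 0.72 ≈ 438.89 → 439.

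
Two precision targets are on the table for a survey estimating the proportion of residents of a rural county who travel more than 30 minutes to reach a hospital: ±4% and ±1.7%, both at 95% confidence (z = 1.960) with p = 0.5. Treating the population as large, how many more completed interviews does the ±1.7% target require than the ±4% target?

2723

At ±4%: n = 1.960² × 0.2500 / 0.040² ≈ 600.25 → 601.
At ±1.7%: n = 1.960² × 0.2500 / 0.017² ≈ 3323.18 → 3324.
Additional respondents: 3324 − 601 = 2723.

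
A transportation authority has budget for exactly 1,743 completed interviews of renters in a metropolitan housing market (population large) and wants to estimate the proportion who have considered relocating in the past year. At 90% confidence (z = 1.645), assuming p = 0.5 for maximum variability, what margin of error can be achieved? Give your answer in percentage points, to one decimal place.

2.0

SE(p̂) = √[p(1−p)/n] = √[0.2500/1743] = 0.01198.
E = z × SE = 1.645 × 0.01198 = 0.01970, or 2.0 percentage points.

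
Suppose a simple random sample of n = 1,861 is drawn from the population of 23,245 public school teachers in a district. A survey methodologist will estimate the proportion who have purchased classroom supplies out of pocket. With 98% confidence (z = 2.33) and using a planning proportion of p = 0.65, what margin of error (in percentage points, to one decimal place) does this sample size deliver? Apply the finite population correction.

Finite-population factor: (N−n)/(N−1) = (23245−1861)/(23245−1) = 0.9200.
SE(p̂) = √[p(1−p)/n · (N−n)/(N−1)] = √[0.2275/1861 × 0.9200] = 0.01060.
E = z × SE = 2.33 × 0.01060 = 0.02471 ≈ 2.5 percentage points.

2.5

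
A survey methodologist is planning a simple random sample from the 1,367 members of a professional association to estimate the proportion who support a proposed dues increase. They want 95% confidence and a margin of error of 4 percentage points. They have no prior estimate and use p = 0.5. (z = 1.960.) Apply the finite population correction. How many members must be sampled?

418

Unadjusted: n₀ = 1.960² × 0.50 × 0.50 / 0.040² ≈ 600.25, so n₀ = 601.
Finite population correction with N = 1,367: n = n₀ / (1 + (n₀−1)/N) = 601 / (1 + 600/1367) = 601 / 1.4389 ≈ 417.68.
Rounding up, n = 418.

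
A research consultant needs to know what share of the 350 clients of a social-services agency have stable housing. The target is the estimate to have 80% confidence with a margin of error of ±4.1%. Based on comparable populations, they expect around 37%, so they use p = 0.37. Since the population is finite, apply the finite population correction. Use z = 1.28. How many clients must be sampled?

139

Unadjusted: n₀ = 1.28² × 0.37 × 0.63 / 0.041² ≈ 227.19, so n₀ = 228.
Finite population correction with N = 350: n = n₀ / (1 + (n₀−1)/N) = 228 / (1 + 227/350) = 228 / 1.6486 ≈ 138.30.
Rounding up, n = 139.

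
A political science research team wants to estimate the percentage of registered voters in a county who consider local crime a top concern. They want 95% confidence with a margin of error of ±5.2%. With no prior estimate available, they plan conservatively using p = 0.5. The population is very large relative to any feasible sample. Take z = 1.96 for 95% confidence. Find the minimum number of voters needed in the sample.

With p = 0.5, p(1−p) = 0.25.
n = z²·p(1−p)/E² = 1.96² × 0.2500 / 0.052² = 3.8416 × 0.2500 / 0.002704 ≈ 355.18.
Rounding up gives n = 356.

356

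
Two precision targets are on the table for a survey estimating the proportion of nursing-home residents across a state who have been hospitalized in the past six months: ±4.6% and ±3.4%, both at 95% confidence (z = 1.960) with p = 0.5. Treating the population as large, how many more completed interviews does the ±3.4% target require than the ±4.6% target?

At ±4.6%: n = 1.960² × 0.2500 / 0.046² ≈ 453.88 → 454.
At ±3.4%: n = 1.960² × 0.2500 / 0.034² ≈ 830.80 → 831.
Additional respondents: 831 − 454 = 377.

377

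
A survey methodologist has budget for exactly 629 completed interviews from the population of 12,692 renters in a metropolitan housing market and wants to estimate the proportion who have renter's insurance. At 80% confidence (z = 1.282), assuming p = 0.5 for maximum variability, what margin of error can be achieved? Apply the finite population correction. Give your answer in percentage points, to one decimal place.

Finite-population factor: (N−n)/(N−1) = (12692−629)/(12692−1) = 0.9505.
SE(p̂) = √[p(1−p)/n · (N−n)/(N−1)] = √[0.2500/629 × 0.9505] = 0.01944.
E = z × SE = 1.282 × 0.01944 = 0.02492 ≈ 2.5 percentage points.

2.5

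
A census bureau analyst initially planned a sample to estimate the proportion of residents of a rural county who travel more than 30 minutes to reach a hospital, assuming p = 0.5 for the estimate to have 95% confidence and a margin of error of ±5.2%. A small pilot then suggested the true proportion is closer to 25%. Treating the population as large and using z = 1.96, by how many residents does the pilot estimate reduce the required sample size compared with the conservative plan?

Conservative (p = 0.5): n = 1.96² × 0.25 / 0.052² ≈ 355.18 → 356.
Using p = 0.25: p(1−p) = 0.1875, so n = 1.96² × 0.1875 / 0.052² ≈ 266.38 → 267.
Reduction: 356 − 267 = 89.

89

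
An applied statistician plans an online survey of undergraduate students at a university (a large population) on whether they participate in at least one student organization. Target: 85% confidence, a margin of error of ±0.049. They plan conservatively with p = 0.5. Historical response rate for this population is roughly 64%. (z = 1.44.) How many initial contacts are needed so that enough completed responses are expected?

Completed interviews needed: n₀ = 1.44² × 0.2500 / 0.049² ≈ 215.91 → 216.
At a 64% response rate, contacts needed = 216 / 0.64 ≈ 337.50 → 338.

338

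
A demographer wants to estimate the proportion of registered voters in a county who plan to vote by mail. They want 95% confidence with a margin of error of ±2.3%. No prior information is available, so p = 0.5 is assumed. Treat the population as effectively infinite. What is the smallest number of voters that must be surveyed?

1816

For 95% confidence, z = 1.960.
With p = 0.5, p(1−p) = 0.25.
n = z²·p(1−p)/E² = 1.960² × 0.2500 / 0.023² = 3.8416 × 0.2500 / 0.000529 ≈ 1815.50.
Rounding up gives n = 1816.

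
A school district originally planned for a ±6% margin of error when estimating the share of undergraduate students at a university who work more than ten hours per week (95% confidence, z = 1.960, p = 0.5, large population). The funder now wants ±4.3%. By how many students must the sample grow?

At ±6%: n = 1.960² × 0.2500 / 0.060² ≈ 266.78 → 267.
At ±4.3%: n = 1.960² × 0.2500 / 0.043² ≈ 519.42 → 520.
Additional respondents: 520 − 267 = 253.

253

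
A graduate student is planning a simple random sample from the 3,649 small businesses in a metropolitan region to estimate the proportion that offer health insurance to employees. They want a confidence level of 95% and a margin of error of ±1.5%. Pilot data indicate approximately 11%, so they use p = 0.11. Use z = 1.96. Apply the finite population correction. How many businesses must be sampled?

Unadjusted: n₀ = 1.96² × 0.11 × 0.89 / 0.015² ≈ 1671.52, so n₀ = 1672.
Finite population correction with N = 3,649: n = n₀ / (1 + (n₀−1)/N) = 1672 / (1 + 1671/3649) = 1672 / 1.4579 ≈ 1146.83.
Rounding up, n = 1147.

1147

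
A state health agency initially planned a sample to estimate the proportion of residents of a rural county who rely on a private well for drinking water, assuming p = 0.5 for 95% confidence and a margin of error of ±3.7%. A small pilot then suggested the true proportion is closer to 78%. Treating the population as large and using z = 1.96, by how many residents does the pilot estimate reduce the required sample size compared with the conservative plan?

Conservative (p = 0.5): n = 1.96² × 0.25 / 0.037² ≈ 701.53 → 702.
Using p = 0.78: p(1−p) = 0.1716, so n = 1.96² × 0.1716 / 0.037² ≈ 481.53 → 482.
Reduction: 702 − 482 = 220.

220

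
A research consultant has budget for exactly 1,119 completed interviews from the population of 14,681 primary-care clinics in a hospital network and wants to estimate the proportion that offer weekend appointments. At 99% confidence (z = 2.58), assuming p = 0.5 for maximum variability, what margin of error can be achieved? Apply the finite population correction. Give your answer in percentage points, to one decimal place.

Finite-population factor: (N−n)/(N−1) = (14681−1119)/(14681−1) = 0.9238.
SE(p̂) = √[p(1−p)/n · (N−n)/(N−1)] = √[0.2500/1119 × 0.9238] = 0.01437.
E = z × SE = 2.58 × 0.01437 = 0.03707 ≈ 3.7 percentage points.

3.7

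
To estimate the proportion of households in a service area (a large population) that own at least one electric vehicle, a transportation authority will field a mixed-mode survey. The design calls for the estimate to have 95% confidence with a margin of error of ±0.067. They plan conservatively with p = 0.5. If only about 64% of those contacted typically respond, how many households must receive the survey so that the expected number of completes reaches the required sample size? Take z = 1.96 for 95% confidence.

Completed interviews needed: n₀ = 1.96² × 0.2500 / 0.067² ≈ 213.95 → 214.
At a 64% response rate, contacts needed = 214 / 0.64 ≈ 334.38 → 335.

335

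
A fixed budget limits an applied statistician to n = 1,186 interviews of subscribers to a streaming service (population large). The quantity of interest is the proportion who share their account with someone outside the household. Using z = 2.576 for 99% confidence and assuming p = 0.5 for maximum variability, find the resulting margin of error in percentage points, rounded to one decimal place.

SE(p̂) = √[p(1−p)/n] = √[0.2500/1186] = 0.01452.
E = z × SE = 2.576 × 0.01452 = 0.03740, or 3.7 percentage points.

3.7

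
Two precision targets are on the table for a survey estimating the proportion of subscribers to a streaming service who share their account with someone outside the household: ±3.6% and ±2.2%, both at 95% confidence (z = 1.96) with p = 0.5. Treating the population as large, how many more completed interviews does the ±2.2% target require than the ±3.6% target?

At ±3.6%: n = 1.96² × 0.2500 / 0.036² ≈ 741.05 → 742.
At ±2.2%: n = 1.96² × 0.2500 / 0.022² ≈ 1984.30 → 1985.
Additional respondents: 1985 − 742 = 1243.

1243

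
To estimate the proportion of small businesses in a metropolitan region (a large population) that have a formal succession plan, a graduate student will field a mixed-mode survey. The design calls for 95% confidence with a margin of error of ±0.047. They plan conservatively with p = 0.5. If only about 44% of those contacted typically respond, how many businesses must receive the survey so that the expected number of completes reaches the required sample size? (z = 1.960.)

989

Completed interviews needed: n₀ = 1.960² × 0.2500 / 0.047² ≈ 434.77 → 435.
At a 44% response rate, contacts needed = 435 / 0.44 ≈ 988.64 → 989.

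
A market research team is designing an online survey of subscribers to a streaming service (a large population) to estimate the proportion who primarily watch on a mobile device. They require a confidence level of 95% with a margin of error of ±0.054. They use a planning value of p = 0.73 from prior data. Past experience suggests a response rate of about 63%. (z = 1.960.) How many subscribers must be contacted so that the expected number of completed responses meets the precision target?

413

Completed interviews needed: n₀ = 1.960² × 0.1971 / 0.054² ≈ 259.66 → 260.
At a 63% response rate, contacts needed = 260 / 0.63 ≈ 412.70 → 413.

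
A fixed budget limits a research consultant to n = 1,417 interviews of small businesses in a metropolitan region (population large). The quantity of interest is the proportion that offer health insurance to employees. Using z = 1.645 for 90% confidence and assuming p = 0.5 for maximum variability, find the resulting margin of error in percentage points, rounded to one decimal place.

SE(p̂) = √[p(1−p)/n] = √[0.2500/1417] = 0.01328.
E = z × SE = 1.645 × 0.01328 = 0.02185, or 2.2 percentage points.

2.2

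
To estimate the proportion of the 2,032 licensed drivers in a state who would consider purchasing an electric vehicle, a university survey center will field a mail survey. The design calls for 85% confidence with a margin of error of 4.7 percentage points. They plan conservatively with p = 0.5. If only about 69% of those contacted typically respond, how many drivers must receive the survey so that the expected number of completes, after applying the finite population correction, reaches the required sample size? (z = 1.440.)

Completed interviews needed (unadjusted): n₀ = 1.440² × 0.2500 / 0.047² ≈ 234.68 → 235.
FPC for N = 2,032: n = 235 / (1 + 234/2032) = 235 / 1.1152 ≈ 210.73 → 211.
At a 69% response rate, contacts needed = 211 / 0.69 ≈ 305.80 → 306.

306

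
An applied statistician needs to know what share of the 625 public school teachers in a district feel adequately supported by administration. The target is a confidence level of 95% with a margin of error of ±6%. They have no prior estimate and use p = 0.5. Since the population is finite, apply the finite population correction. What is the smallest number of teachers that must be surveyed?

For 95% confidence, z = 1.960.
Unadjusted: n₀ = 1.960² × 0.50 × 0.50 / 0.060² ≈ 266.78, so n₀ = 267.
Finite population correction with N = 625: n = n₀ / (1 + (n₀−1)/N) = 267 / (1 + 266/625) = 267 / 1.4256 ≈ 187.29.
Rounding up, n = 188.

188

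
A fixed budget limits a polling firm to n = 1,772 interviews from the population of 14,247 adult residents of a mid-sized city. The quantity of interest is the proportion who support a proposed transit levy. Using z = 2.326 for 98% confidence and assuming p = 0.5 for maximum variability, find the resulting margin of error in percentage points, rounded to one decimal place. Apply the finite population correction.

Finite-population factor: (N−n)/(N−1) = (14247−1772)/(14247−1) = 0.8757.
SE(p̂) = √[p(1−p)/n · (N−n)/(N−1)] = √[0.2500/1772 × 0.8757] = 0.01112.
E = z × SE = 2.326 × 0.01112 = 0.02585 ≈ 2.6 percentage points.

2.6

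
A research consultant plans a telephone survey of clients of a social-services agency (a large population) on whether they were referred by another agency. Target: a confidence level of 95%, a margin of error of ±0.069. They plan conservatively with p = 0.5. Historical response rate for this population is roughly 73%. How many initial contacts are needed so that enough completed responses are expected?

For 95% confidence, z = 1.960.
Completed interviews needed: n₀ = 1.960² × 0.2500 / 0.069² ≈ 201.72 → 202.
At a 73% response rate, contacts needed = 202 / 0.73 ≈ 276.71 → 277.

277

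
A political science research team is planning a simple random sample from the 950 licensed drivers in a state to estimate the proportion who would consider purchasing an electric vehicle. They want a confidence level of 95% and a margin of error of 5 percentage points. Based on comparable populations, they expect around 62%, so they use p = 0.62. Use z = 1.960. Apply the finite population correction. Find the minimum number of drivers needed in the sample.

263

Unadjusted: n₀ = 1.960² × 0.62 × 0.38 / 0.050² ≈ 362.03, so n₀ = 363.
Finite population correction with N = 950: n = n₀ / (1 + (n₀−1)/N) = 363 / (1 + 362/950) = 363 / 1.3811 ≈ 262.84.
Rounding up, n = 263.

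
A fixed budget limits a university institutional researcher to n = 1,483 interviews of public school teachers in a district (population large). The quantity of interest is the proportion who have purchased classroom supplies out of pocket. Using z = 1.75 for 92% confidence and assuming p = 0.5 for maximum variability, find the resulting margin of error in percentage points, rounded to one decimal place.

SE(p̂) = √[p(1−p)/n] = √[0.2500/1483] = 0.01298.
E = z × SE = 1.75 × 0.01298 = 0.02272, or 2.3 percentage points.

2.3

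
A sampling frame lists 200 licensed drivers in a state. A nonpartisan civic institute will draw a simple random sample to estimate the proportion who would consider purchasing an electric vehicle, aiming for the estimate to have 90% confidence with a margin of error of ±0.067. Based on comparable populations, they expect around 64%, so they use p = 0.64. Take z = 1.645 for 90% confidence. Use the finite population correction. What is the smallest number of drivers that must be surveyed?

Unadjusted: n₀ = 1.645² × 0.64 × 0.36 / 0.067² ≈ 138.89, so n₀ = 139.
Finite population correction with N = 200: n = n₀ / (1 + (n₀−1)/N) = 139 / (1 + 138/200) = 139 / 1.6900 ≈ 82.25.
Rounding up, n = 83.

83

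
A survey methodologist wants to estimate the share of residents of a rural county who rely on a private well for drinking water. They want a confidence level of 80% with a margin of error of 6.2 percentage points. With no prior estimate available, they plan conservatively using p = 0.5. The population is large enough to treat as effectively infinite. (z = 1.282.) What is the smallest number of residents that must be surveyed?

With p = 0.5, p(1−p) = 0.25.
n = z²·p(1−p)/E² = 1.282² × 0.2500 / 0.062² = 1.6435 × 0.2500 / 0.003844 ≈ 106.89.
Rounding up gives n = 107.

107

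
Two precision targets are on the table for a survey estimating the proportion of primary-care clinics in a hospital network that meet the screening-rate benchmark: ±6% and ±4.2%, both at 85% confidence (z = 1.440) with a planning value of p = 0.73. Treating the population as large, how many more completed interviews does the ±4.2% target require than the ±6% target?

At ±6%: n = 1.440² × 0.1971 / 0.060² ≈ 113.53 → 114.
At ±4.2%: n = 1.440² × 0.1971 / 0.042² ≈ 231.69 → 232.
Additional respondents: 232 − 114 = 118.

118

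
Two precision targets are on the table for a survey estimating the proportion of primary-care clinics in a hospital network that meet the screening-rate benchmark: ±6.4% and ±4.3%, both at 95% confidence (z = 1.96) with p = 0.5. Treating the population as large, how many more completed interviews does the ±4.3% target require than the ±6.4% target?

At ±6.4%: n = 1.96² × 0.2500 / 0.064² ≈ 234.47 → 235.
At ±4.3%: n = 1.96² × 0.2500 / 0.043² ≈ 519.42 → 520.
Additional respondents: 520 − 235 = 285.

285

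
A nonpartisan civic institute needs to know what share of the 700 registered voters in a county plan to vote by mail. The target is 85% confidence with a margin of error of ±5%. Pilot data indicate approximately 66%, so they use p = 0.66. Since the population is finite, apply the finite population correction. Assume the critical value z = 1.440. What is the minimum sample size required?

Unadjusted: n₀ = 1.440² × 0.66 × 0.34 / 0.050² ≈ 186.13, so n₀ = 187.
Finite population correction with N = 700: n = n₀ / (1 + (n₀−1)/N) = 187 / (1 + 186/700) = 187 / 1.2657 ≈ 147.74.
Rounding up, n = 148.

148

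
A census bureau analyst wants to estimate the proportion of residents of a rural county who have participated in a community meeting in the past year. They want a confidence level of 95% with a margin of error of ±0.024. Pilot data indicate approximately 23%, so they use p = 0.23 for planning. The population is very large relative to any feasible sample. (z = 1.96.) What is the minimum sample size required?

With p = 0.23, p(1−p) = 0.1771.
n = z²·p(1−p)/E² = 1.96² × 0.1771 / 0.024² = 3.8416 × 0.1771 / 0.000576 ≈ 1181.16.
Rounding up gives n = 1182.

1182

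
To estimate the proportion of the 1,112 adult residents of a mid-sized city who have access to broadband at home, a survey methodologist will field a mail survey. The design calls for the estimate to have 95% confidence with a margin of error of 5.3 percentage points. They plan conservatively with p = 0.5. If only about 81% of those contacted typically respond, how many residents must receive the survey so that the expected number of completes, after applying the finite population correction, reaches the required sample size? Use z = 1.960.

Completed interviews needed (unadjusted): n₀ = 1.960² × 0.2500 / 0.053² ≈ 341.90 → 342.
FPC for N = 1,112: n = 342 / (1 + 341/1112) = 342 / 1.3067 ≈ 261.74 → 262.
At an 81% response rate, contacts needed = 262 / 0.81 ≈ 323.46 → 324.

324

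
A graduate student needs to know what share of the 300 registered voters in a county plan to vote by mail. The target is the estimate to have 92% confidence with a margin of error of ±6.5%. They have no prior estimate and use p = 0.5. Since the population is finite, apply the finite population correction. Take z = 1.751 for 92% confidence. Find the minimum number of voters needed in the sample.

114

Unadjusted: n₀ = 1.751² × 0.50 × 0.50 / 0.065² ≈ 181.42, so n₀ = 182.
Finite population correction with N = 300: n = n₀ / (1 + (n₀−1)/N) = 182 / (1 + 181/300) = 182 / 1.6033 ≈ 113.51.
Rounding up, n = 114.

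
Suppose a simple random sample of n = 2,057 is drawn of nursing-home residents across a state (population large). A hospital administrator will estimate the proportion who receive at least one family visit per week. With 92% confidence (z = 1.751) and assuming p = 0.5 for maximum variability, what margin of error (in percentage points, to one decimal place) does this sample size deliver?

1.9

SE(p̂) = √[p(1−p)/n] = √[0.2500/2057] = 0.01102.
E = z × SE = 1.751 × 0.01102 = 0.01930, or 1.9 percentage points.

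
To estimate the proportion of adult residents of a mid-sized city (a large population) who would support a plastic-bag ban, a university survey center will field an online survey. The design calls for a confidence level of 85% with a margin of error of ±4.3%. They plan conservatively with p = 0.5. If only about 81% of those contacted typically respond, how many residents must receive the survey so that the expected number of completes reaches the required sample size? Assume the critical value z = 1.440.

347

Completed interviews needed: n₀ = 1.440² × 0.2500 / 0.043² ≈ 280.37 → 281.
At an 81% response rate, contacts needed = 281 / 0.81 ≈ 346.91 → 347.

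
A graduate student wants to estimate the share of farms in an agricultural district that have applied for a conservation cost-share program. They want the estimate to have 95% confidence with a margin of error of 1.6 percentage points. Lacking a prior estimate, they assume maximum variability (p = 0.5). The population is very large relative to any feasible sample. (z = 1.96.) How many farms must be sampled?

With p = 0.5, p(1−p) = 0.25.
n = z²·p(1−p)/E² = 1.96² × 0.2500 / 0.016² = 3.8416 × 0.2500 / 0.000256 ≈ 3751.56.
Rounding up gives n = 3752.

3752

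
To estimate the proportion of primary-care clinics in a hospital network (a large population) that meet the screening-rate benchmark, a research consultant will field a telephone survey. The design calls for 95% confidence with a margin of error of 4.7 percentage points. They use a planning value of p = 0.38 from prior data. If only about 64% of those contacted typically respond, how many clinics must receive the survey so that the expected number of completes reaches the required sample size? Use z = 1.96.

Completed interviews needed: n₀ = 1.96² × 0.2356 / 0.047² ≈ 409.72 → 410.
At a 64% response rate, contacts needed = 410 / 0.64 ≈ 640.62 → 641.

641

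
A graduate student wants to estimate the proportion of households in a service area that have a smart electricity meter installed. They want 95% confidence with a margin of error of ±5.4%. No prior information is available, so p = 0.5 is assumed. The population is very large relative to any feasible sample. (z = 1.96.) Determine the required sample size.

With p = 0.5, p(1−p) = 0.25.
n = z²·p(1−p)/E² = 1.96² × 0.2500 / 0.054² = 3.8416 × 0.2500 / 0.002916 ≈ 329.36.
Rounding up gives n = 330.

330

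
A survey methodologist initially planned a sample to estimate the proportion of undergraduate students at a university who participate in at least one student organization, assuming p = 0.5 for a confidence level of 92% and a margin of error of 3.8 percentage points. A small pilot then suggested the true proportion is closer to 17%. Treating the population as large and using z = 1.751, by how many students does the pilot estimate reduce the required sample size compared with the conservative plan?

Conservative (p = 0.5): n = 1.751² × 0.25 / 0.038² ≈ 530.82 → 531.
Using p = 0.17: p(1−p) = 0.1411, so n = 1.751² × 0.1411 / 0.038² ≈ 299.59 → 300.
Reduction: 531 − 300 = 231.

231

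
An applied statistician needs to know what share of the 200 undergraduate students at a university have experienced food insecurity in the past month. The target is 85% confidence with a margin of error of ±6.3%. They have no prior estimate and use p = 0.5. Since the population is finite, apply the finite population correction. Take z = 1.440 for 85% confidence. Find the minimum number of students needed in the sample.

Unadjusted: n₀ = 1.440² × 0.50 × 0.50 / 0.063² ≈ 130.61, so n₀ = 131.
Finite population correction with N = 200: n = n₀ / (1 + (n₀−1)/N) = 131 / (1 + 130/200) = 131 / 1.6500 ≈ 79.39.
Rounding up, n = 80.

80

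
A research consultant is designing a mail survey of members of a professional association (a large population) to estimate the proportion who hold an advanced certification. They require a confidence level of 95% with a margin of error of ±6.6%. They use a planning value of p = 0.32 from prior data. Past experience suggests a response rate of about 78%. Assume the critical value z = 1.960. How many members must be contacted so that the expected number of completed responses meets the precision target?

Completed interviews needed: n₀ = 1.960² × 0.2176 / 0.066² ≈ 191.90 → 192.
At a 78% response rate, contacts needed = 192 / 0.78 ≈ 246.15 → 247.

247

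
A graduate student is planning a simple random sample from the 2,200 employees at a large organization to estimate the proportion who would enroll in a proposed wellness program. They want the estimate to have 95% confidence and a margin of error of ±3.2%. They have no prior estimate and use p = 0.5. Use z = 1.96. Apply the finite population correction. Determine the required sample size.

Unadjusted: n₀ = 1.96² × 0.50 × 0.50 / 0.032² ≈ 937.89, so n₀ = 938.
Finite population correction with N = 2,200: n = n₀ / (1 + (n₀−1)/N) = 938 / (1 + 937/2200) = 938 / 1.4259 ≈ 657.83.
Rounding up, n = 658.

658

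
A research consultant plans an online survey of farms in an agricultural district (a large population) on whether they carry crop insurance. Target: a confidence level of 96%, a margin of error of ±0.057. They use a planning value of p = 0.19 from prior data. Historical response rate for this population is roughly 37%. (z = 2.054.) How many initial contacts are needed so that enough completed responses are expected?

Completed interviews needed: n₀ = 2.054² × 0.1539 / 0.057² ≈ 199.84 → 200.
At a 37% response rate, contacts needed = 200 / 0.37 ≈ 540.54 → 541.

541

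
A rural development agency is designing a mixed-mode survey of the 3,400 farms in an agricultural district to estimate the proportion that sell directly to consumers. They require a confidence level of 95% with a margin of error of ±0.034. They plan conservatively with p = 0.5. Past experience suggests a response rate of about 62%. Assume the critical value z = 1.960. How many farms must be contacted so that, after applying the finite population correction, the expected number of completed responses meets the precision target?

Completed interviews needed (unadjusted): n₀ = 1.960² × 0.2500 / 0.034² ≈ 830.80 → 831.
FPC for N = 3,400: n = 831 / (1 + 830/3400) = 831 / 1.2441 ≈ 667.94 → 668.
At a 62% response rate, contacts needed = 668 / 0.62 ≈ 1077.42 → 1078.

1078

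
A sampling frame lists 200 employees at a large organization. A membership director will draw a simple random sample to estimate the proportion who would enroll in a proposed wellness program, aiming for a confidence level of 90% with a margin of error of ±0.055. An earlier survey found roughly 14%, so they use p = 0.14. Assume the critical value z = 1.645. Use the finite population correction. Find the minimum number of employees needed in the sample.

Unadjusted: n₀ = 1.645² × 0.14 × 0.86 / 0.055² ≈ 107.70, so n₀ = 108.
Finite population correction with N = 200: n = n₀ / (1 + (n₀−1)/N) = 108 / (1 + 107/200) = 108 / 1.5350 ≈ 70.36.
Rounding up, n = 71.

71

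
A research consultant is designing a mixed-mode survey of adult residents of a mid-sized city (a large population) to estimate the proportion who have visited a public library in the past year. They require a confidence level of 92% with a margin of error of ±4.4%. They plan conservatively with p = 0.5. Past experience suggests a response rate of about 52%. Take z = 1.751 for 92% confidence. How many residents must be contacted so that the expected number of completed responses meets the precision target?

762

Completed interviews needed: n₀ = 1.751² × 0.2500 / 0.044² ≈ 395.92 → 396.
At a 52% response rate, contacts needed = 396 / 0.52 ≈ 761.54 → 762.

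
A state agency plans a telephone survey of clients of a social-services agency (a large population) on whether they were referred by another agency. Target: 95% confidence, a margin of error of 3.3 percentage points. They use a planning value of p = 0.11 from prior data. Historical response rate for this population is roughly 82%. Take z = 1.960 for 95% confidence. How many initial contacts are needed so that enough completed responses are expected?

422

Completed interviews needed: n₀ = 1.960² × 0.0979 / 0.033² ≈ 345.36 → 346.
At an 82% response rate, contacts needed = 346 / 0.82 ≈ 421.95 → 422.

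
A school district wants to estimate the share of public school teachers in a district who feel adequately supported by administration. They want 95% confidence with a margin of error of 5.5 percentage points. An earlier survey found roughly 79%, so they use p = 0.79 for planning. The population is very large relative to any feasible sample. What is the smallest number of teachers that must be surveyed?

For 95% confidence, z = 1.96.
With p = 0.79, p(1−p) = 0.1659.
n = z²·p(1−p)/E² = 1.96² × 0.1659 / 0.055² = 3.8416 × 0.1659 / 0.003025 ≈ 210.68.
Rounding up gives n = 211.

211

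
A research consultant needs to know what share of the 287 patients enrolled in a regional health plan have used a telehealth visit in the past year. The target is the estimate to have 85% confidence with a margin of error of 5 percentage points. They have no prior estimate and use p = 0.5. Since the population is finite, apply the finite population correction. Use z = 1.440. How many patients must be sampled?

Unadjusted: n₀ = 1.440² × 0.50 × 0.50 / 0.050² ≈ 207.36, so n₀ = 208.
Finite population correction with N = 287: n = n₀ / (1 + (n₀−1)/N) = 208 / (1 + 207/287) = 208 / 1.7213 ≈ 120.84.
Rounding up, n = 121.

121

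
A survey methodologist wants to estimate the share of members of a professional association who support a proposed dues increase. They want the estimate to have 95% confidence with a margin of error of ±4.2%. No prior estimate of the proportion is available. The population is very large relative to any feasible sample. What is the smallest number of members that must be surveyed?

For 95% confidence, z = 1.96.
With no prior estimate, use p = 0.5, giving p(1−p) = 0.25.
n = z²·p(1−p)/E² = 1.96² × 0.2500 / 0.042² = 3.8416 × 0.2500 / 0.001764 ≈ 544.44.
Rounding up gives n = 545.

545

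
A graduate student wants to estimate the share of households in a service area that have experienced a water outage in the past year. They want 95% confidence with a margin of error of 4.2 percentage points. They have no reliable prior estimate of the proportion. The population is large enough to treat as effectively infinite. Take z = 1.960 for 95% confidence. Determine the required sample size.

545

With no prior estimate, use p = 0.5, giving p(1−p) = 0.25.
n = z²·p(1−p)/E² = 1.960² × 0.2500 / 0.042² = 3.8416 × 0.2500 / 0.001764 ≈ 544.44.
Rounding up gives n = 545.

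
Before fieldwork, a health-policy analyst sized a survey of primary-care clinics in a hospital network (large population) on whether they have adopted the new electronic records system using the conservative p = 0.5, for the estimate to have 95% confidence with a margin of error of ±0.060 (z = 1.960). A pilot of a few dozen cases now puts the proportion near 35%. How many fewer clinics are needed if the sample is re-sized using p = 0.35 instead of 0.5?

Conservative (p = 0.5): n = 1.960² × 0.25 / 0.060² ≈ 266.78 → 267.
Using p = 0.35: p(1−p) = 0.2275, so n = 1.960² × 0.2275 / 0.060² ≈ 242.77 → 243.
Reduction: 267 − 243 = 24.

24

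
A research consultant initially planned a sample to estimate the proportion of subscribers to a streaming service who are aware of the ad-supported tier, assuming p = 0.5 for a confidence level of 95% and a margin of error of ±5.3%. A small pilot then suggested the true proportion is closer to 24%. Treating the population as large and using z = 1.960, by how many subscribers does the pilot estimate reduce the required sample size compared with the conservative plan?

92

Conservative (p = 0.5): n = 1.960² × 0.25 / 0.053² ≈ 341.90 → 342.
Using p = 0.24: p(1−p) = 0.1824, so n = 1.960² × 0.1824 / 0.053² ≈ 249.45 → 250.
Reduction: 342 − 250 = 92.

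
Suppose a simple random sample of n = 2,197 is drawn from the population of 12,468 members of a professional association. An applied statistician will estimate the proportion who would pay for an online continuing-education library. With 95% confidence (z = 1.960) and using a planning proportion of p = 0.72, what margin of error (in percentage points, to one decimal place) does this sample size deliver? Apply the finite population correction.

Finite-population factor: (N−n)/(N−1) = (12468−2197)/(12468−1) = 0.8239.
SE(p̂) = √[p(1−p)/n · (N−n)/(N−1)] = √[0.2016/2197 × 0.8239] = 0.00869.
E = z × SE = 1.960 × 0.00869 = 0.01704 ≈ 1.7 percentage points.

1.7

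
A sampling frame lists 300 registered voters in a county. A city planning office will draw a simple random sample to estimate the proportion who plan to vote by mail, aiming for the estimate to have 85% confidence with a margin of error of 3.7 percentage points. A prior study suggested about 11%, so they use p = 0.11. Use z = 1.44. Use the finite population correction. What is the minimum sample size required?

100

Unadjusted: n₀ = 1.44² × 0.11 × 0.89 / 0.037² ≈ 148.29, so n₀ = 149.
Finite population correction with N = 300: n = n₀ / (1 + (n₀−1)/N) = 149 / (1 + 148/300) = 149 / 1.4933 ≈ 99.78.
Rounding up, n = 100.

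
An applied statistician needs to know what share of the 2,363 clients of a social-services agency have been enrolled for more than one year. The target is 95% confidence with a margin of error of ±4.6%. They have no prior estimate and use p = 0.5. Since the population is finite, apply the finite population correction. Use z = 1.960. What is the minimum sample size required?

Unadjusted: n₀ = 1.960² × 0.50 × 0.50 / 0.046² ≈ 453.88, so n₀ = 454.
Finite population correction with N = 2,363: n = n₀ / (1 + (n₀−1)/N) = 454 / (1 + 453/2363) = 454 / 1.1917 ≈ 380.97.
Rounding up, n = 381.

381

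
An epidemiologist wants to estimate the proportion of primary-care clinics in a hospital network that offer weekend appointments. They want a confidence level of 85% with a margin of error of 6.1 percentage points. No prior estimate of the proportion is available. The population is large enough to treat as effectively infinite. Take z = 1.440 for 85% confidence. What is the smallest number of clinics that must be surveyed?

With no prior estimate, use p = 0.5, giving p(1−p) = 0.25.
n = z²·p(1−p)/E² = 1.440² × 0.2500 / 0.061² = 2.0736 × 0.2500 / 0.003721 ≈ 139.32.
Rounding up gives n = 140.

140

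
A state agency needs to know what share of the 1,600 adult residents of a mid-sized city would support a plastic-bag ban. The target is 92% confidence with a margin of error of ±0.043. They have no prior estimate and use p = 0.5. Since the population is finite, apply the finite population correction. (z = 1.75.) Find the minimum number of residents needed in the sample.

330

Unadjusted: n₀ = 1.75² × 0.50 × 0.50 / 0.043² ≈ 414.08, so n₀ = 415.
Finite population correction with N = 1,600: n = n₀ / (1 + (n₀−1)/N) = 415 / (1 + 414/1600) = 415 / 1.2588 ≈ 329.69.
Rounding up, n = 330.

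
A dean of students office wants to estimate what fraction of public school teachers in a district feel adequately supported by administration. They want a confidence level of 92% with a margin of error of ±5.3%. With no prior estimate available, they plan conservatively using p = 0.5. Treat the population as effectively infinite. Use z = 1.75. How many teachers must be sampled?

273

With p = 0.5, p(1−p) = 0.25.
n = z²·p(1−p)/E² = 1.75² × 0.2500 / 0.053² = 3.0625 × 0.2500 / 0.002809 ≈ 272.56.
Rounding up gives n = 273.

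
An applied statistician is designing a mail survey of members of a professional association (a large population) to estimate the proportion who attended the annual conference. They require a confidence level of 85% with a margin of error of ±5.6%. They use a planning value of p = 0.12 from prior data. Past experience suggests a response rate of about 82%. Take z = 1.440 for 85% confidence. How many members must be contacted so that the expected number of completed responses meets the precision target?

86

Completed interviews needed: n₀ = 1.440² × 0.1056 / 0.056² ≈ 69.83 → 70.
At an 82% response rate, contacts needed = 70 / 0.82 ≈ 85.37 → 86.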